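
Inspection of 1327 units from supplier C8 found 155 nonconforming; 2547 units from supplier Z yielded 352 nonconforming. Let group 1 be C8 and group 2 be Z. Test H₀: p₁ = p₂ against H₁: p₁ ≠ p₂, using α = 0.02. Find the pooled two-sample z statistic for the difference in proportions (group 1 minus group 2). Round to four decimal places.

p̂₁ = 155/1327 ≈ 0.1168048, p̂₂ = 352/2547 ≈ 0.1382018.
Pooled p̂ = (155+352)/(1327+2547) = 507/3874 = 0.1308725.
SE = √(0.113745 × 0.0011462) = 0.0114182.
z = (0.1168048 − 0.1382018)/0.0114182 = -0.0213970/0.0114182 = -1.8739.
Two-sided p-value ≈ 2·Φ(−1.874) = 0.0609, so at α = 0.02 we fail to reject H₀.

z = -1.8739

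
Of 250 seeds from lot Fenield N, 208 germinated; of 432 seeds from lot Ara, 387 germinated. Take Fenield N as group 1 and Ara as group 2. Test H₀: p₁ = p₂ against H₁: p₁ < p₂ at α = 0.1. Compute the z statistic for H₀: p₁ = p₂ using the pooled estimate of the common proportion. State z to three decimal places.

p̂₁ = 208/250 ≈ 0.83200, p̂₂ = 387/432 ≈ 0.89583.
Pooled p̂ = (208+387)/(250+432) = 595/682 = 0.87243.
SE = √(p̂(1−p̂)(1/n₁+1/n₂)) = √(0.87243·0.12757·0.00631481) = √(0.000702794) = 0.02651.
z = (0.83200 − 0.89583)/0.02651 = -0.06383/0.02651 = -2.408.
p-value = P(Z < -2.408) ≈ 0.0080; since p < α = 0.1, reject H₀.

z = -2.408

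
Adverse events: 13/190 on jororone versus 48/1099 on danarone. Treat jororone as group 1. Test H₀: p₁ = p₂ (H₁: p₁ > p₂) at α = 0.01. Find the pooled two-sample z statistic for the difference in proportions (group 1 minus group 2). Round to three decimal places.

z = 1.483

p̂₁ = 13/190 ≈ 0.06842, p̂₂ = 48/1099 ≈ 0.04368.
Pooled p̂ = (13+48)/(190+1099) = 61/1289 = 0.04732.
SE = √(p̂(1−p̂)(1/n₁+1/n₂)) = √(0.04732·0.95268·0.00617308) = √(0.000278307) = 0.01668.
z = (0.06842 − 0.04368)/0.01668 = 0.02474/0.01668 = 1.483.
p-value = P(Z > 1.483) ≈ 0.0690, so at α = 0.01 we fail to reject H₀.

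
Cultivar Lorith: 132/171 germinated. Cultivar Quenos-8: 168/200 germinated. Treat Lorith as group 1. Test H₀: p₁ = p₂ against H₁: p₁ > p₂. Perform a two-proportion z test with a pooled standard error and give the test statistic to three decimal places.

z = -1.661

p̂₁ = 132/171 = 0.77193, p̂₂ = 168/200 = 0.84000.
Pooled p̂ = (132+168)/(171+200) = 300/371 = 0.80863.
SE = √(p̂(1−p̂)(1/n₁+1/n₂)) = √(0.80863·0.19137·0.010848) = √(0.00167873) = 0.04097.
z = (0.77193 − 0.84000)/0.04097 = -0.06807/0.04097 = -1.661.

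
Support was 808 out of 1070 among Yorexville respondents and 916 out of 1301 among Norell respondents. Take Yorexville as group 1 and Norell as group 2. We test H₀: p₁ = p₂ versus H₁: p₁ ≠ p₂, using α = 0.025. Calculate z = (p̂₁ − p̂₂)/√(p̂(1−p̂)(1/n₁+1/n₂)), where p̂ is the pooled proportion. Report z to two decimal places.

z = 2.78

p̂₁ = 808/1070 = 0.75514, p̂₂ = 916/1301 = 0.70407.
Pooled p̂ = (808+916)/(1070+1301) = 1724/2371 = 0.72712.
SE = √(0.198417 × 0.00170322) = 0.01838.
z = (0.75514 − 0.70407)/0.01838 = 0.05107/0.01838 = 2.78.
Two-sided p-value ≈ 2·Φ(−2.778) = 0.0055; since p < α = 0.025, reject H₀.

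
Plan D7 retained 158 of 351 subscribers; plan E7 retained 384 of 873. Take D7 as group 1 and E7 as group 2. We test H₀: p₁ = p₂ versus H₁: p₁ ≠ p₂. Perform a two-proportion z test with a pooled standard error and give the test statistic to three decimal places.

p̂₁ = 158/351 ≈ 0.45014, p̂₂ = 384/873 ≈ 0.43986.
Pooled p̂ = (158+384)/(351+873) = 542/1224 = 0.44281.
SE = √(0.246729 × 0.00399448) = 0.03139.
z = (0.45014 − 0.43986)/0.03139 = 0.01028/0.03139 = 0.327.

z = 0.327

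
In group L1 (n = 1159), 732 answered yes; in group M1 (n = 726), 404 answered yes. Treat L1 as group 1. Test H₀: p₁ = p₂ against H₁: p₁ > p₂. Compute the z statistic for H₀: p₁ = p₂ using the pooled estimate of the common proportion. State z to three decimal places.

z = 3.243

p̂₁ = 732/1159 = 0.63158, p̂₂ = 404/726 = 0.55647.
Pooled p̂ = (732+404)/(1159+726) = 1136/1885 = 0.60265.
SE = √(0.239462 × 0.00224022) = 0.02316.
z = (0.63158 − 0.55647)/0.02316 = 0.07511/0.02316 = 3.243.
p-value = P(Z > 3.243) ≈ 0.0006.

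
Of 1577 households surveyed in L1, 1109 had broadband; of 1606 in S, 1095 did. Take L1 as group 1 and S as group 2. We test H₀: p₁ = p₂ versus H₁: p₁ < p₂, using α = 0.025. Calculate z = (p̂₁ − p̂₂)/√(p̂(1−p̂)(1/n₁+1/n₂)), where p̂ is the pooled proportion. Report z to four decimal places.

p̂₁ = 1109/1577 = 0.703234, p̂₂ = 1095/1606 = 0.681818.
Pooled p̂ = (1109+1095)/(1577+1606) = 2204/3183 = 0.692429.
SE = √(p̂(1−p̂)(1/n₁+1/n₂)) = √(0.692429·0.307571·0.00125678) = √(0.000267658) = 0.016360.
z = (0.703234 − 0.681818)/0.016360 = 0.021416/0.016360 = 1.3090.
p-value = P(Z < 1.309) ≈ 0.9047. With α = 0.025, fail to reject H₀.

z = 1.3090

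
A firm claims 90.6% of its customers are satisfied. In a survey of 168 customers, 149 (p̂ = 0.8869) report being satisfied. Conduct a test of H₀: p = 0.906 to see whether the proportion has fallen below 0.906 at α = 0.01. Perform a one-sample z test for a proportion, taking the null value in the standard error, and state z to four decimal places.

z = -0.8481

p̂ = 149/168 ≈ 0.886905.
SE = √(p₀(1−p₀)/n) = √(0.085164/168) = 0.022515.
z = (0.886905 − 0.906)/0.022515 = -0.019095/0.022515 = -0.8481.
p-value = P(Z < -0.848) ≈ 0.1982, so at α = 0.01 we fail to reject H₀.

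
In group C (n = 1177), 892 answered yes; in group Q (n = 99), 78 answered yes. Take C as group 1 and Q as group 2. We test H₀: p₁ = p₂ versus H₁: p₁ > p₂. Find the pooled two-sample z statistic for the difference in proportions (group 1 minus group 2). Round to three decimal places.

p̂₁ = 892/1177 = 0.75786, p̂₂ = 78/99 = 0.78788.
Pooled p̂ = (892+78)/(1177+99) = 970/1276 = 0.76019.
SE = √(p̂(1−p̂)(1/n₁+1/n₂)) = √(0.76019·0.23981·0.0109506) = √(0.00199632) = 0.04468.
z = (0.75786 − 0.78788)/0.04468 = -0.03002/0.04468 = -0.672.
p-value = P(Z > -0.672) ≈ 0.7492.

z = -0.672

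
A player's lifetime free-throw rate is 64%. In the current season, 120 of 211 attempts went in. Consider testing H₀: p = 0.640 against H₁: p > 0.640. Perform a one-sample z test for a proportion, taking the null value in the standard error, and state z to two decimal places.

p̂ = 120/211 ≈ 0.5687.
SE = √(p₀(1−p₀)/n) = √(0.2304/211) = 0.0330.
z = (0.5687 − 0.64)/0.0330 = -0.0713/0.0330 = -2.16.
p-value = P(Z > -2.157) ≈ 0.9845.

z = -2.16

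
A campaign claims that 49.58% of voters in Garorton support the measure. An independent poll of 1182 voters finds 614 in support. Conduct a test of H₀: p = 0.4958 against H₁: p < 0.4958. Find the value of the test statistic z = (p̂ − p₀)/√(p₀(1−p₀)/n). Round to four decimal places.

p̂ = 614/1182 ≈ 0.519459.
Under H₀, SE = √(0.4958·0.5042/1182) = √(0.000211491) = 0.014543.
z = (0.519459 − 0.4958)/0.014543 = 0.023659/0.014543 = 1.6268.
p-value = P(Z < 1.627) ≈ 0.9481.

z = 1.6268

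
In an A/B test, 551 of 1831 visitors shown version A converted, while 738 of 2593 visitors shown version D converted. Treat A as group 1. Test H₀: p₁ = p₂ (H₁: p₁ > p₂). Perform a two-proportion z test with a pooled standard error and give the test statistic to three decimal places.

p̂₁ = 551/1831 = 0.300928, p̂₂ = 738/2593 = 0.284612.
Pooled p̂ = (551+738)/(1831+2593) = 1289/4424 = 0.291365.
SE = √(0.206472 × 0.000931803) = 0.013871.
z = (0.300928 − 0.284612)/0.013871 = 0.016316/0.013871 = 1.176.
p-value = P(Z > 1.176) ≈ 0.1197.

z = 1.176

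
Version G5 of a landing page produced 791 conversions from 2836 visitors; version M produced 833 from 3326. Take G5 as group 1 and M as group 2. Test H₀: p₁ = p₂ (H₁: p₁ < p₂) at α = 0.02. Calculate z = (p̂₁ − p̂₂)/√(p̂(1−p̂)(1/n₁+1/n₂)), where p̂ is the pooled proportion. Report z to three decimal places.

p̂₁ = 791/2836 = 0.27891, p̂₂ = 833/3326 = 0.25045.
Pooled p̂ = (791+833)/(2836+3326) = 1624/6162 = 0.26355.
SE = √(0.194092 × 0.000653271) = 0.01126.
z = (0.27891 − 0.25045)/0.01126 = 0.02846/0.01126 = 2.528.
p-value = P(Z < 2.528) ≈ 0.9943, so at α = 0.02 we fail to reject H₀.

z = 2.528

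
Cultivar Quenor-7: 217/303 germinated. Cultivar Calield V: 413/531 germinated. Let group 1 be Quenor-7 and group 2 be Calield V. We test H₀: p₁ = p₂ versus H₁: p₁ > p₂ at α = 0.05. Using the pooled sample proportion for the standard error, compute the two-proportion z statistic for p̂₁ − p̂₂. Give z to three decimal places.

p̂₁ = 217/303 ≈ 0.71617, p̂₂ = 413/531 ≈ 0.77778.
Pooled p̂ = (217+413)/(303+531) = 630/834 = 0.75540.
SE = √(0.184773 × 0.00518357) = 0.03095.
z = (0.71617 − 0.77778)/0.03095 = -0.06161/0.03095 = -1.991.
p-value = P(Z > -1.991) ≈ 0.9767, so at α = 0.05 we fail to reject H₀.

z = -1.991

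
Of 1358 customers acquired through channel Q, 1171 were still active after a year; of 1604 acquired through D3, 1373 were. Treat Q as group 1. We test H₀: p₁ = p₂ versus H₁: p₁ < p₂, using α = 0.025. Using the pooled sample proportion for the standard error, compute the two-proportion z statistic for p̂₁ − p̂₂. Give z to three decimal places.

p̂₁ = 1171/1358 = 0.862297, p̂₂ = 1373/1604 = 0.855985.
Pooled p̂ = (1171+1373)/(1358+1604) = 2544/2962 = 0.858879.
SE = √(p̂(1−p̂)(1/n₁+1/n₂)) = √(0.858879·0.141121·0.00135982) = √(0.000164818) = 0.012838.
z = (0.862297 − 0.855985)/0.012838 = 0.006312/0.012838 = 0.492.
p-value = P(Z < 0.492) ≈ 0.6885, so at α = 0.025 we fail to reject H₀.

z = 0.492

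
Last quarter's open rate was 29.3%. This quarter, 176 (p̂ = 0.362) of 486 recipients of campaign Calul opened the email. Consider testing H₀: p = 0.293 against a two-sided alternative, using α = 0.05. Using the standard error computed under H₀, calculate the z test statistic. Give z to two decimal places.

z = 3.35

p̂ = 176/486 = 0.3621.
SE = √(p₀(1−p₀)/n) = √(0.20715/486) = 0.0206.
z = (0.3621 − 0.293)/0.0206 = 0.0691/0.0206 = 3.35.
Two-sided p-value ≈ 2·Φ(−3.349) = 0.0008, so at α = 0.05 we reject H₀.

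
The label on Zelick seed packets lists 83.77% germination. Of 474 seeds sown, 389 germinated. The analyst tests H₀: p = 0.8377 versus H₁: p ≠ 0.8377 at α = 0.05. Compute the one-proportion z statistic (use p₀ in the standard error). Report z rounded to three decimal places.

p̂ = 389/474 = 0.82068.
SE = √(p₀(1−p₀)/n) = √(0.13596/474) = 0.01694.
z = (0.82068 − 0.8377)/0.01694 = -0.01702/0.01694 = -1.005.
p-value = 2·P(Z > 1.005) ≈ 0.3148; since p > α = 0.05, fail to reject H₀.

z = -1.005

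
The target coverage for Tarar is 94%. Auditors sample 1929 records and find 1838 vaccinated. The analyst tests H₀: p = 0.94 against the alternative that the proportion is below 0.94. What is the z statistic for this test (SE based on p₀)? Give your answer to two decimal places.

p̂ = 1838/1929 ≈ 0.9528.
Standard error under H₀: √(0.94×0.06/1929) = 0.0054.
z = (0.9528 − 0.94)/0.0054 = 0.0128/0.0054 = 2.37.
p-value = P(Z < 2.372) ≈ 0.9912.

z = 2.37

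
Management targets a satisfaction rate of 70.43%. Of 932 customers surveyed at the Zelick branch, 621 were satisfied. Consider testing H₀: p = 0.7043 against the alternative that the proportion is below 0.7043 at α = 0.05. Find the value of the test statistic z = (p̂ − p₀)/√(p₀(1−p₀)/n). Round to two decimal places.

z = -2.54

p̂ = 621/932 = 0.66631.
Under H₀, SE = √(0.7043·0.2957/932) = √(0.000223457) = 0.01495.
z = (0.66631 − 0.7043)/0.01495 = -0.03799/0.01495 = -2.54.
p-value = P(Z < -2.541) ≈ 0.0055. With α = 0.05, reject H₀.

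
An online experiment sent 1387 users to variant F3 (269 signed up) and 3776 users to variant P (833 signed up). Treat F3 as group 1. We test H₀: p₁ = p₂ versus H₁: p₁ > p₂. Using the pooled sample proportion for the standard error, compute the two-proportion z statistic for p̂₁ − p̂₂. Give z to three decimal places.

z = -2.072

p̂₁ = 269/1387 = 0.193944, p̂₂ = 833/3776 = 0.220604.
Pooled p̂ = (269+833)/(1387+3776) = 1102/5163 = 0.213442.
SE = √(0.167884 × 0.000985811) = 0.012865.
z = (0.193944 − 0.220604)/0.012865 = -0.026660/0.012865 = -2.072.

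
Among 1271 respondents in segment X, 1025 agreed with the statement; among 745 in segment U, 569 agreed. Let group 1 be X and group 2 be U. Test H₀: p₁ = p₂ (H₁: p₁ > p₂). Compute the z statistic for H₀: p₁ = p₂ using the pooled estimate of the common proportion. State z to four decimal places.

z = 2.2743

p̂₁ = 1025/1271 = 0.806452, p̂₂ = 569/745 = 0.763758.
Pooled p̂ = (1025+569)/(1271+745) = 1594/2016 = 0.790675.
SE = √(0.165508 × 0.00212906) = 0.018772.
z = (0.806452 − 0.763758)/0.018772 = 0.042694/0.018772 = 2.2743.
p-value = P(Z > 2.274) ≈ 0.0115.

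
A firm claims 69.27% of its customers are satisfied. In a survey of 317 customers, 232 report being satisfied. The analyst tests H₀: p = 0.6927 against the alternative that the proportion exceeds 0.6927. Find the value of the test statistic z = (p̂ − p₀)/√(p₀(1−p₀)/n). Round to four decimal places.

z = 1.5112

p̂ = 232/317 = 0.731861.
Under H₀, SE = √(0.6927·0.3073/317) = √(0.000671504) = 0.025913.
z = (0.731861 − 0.6927)/0.025913 = 0.039161/0.025913 = 1.5112.
p-value = P(Z > 1.511) ≈ 0.0654.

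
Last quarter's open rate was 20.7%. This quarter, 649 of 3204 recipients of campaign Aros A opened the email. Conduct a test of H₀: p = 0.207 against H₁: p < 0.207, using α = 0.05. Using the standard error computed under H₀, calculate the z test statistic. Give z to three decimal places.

p̂ = 649/3204 ≈ 0.20256.
Under H₀, SE = √(0.207·0.793/3204) = √(5.12331e-05) = 0.00716.
z = (0.20256 − 0.207)/0.00716 = -0.00444/0.00716 = -0.620.
p-value = P(Z < -0.620) ≈ 0.2675. With α = 0.05, fail to reject H₀.

z = -0.620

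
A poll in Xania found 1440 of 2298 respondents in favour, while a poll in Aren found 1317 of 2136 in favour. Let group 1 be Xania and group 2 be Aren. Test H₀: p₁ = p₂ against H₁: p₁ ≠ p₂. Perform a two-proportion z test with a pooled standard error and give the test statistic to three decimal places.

p̂₁ = 1440/2298 ≈ 0.62663, p̂₂ = 1317/2136 ≈ 0.61657.
Pooled p̂ = (1440+1317)/(2298+2136) = 2757/4434 = 0.62179.
SE = √(0.235168 × 0.000903326) = 0.01458.
z = (0.62663 − 0.61657)/0.01458 = 0.01006/0.01458 = 0.690.
p-value = 2·P(Z > 0.690) ≈ 0.4901.

z = 0.690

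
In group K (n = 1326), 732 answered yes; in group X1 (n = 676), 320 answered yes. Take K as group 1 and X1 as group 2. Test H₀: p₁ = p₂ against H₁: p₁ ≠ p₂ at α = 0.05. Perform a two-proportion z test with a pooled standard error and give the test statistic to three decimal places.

p̂₁ = 732/1326 ≈ 0.55204, p̂₂ = 320/676 ≈ 0.47337.
Pooled p̂ = (732+320)/(1326+676) = 1052/2002 = 0.52547.
SE = √(p̂(1−p̂)(1/n₁+1/n₂)) = √(0.52547·0.47453·0.00223344) = √(0.00055691) = 0.02360.
z = (0.55204 − 0.47337)/0.02360 = 0.07867/0.02360 = 3.333.
p-value = 2·P(Z > 3.333) ≈ 0.0009, so at α = 0.05 we reject H₀.

z = 3.333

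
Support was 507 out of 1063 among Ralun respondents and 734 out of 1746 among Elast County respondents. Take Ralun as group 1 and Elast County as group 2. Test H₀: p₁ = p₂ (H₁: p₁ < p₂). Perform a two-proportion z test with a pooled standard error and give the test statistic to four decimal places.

z = 2.9278

p̂₁ = 507/1063 = 0.476952, p̂₂ = 734/1746 = 0.420389.
Pooled p̂ = (507+734)/(1063+1746) = 1241/2809 = 0.441794.
SE = √(0.246612 × 0.00151347) = 0.019319.
z = (0.476952 − 0.420389)/0.019319 = 0.056563/0.019319 = 2.9278.
p-value = P(Z < 2.928) ≈ 0.9983.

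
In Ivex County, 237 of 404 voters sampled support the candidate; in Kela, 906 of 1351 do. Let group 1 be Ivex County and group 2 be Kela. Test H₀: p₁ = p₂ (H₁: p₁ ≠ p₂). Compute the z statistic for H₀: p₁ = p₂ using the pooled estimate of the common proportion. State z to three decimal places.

p̂₁ = 237/404 ≈ 0.58663, p̂₂ = 906/1351 ≈ 0.67061.
Pooled p̂ = (237+906)/(404+1351) = 1143/1755 = 0.65128.
SE = √(p̂(1−p̂)(1/n₁+1/n₂)) = √(0.65128·0.34872·0.00321544) = √(0.000730271) = 0.02702.
z = (0.58663 − 0.67061)/0.02702 = -0.08398/0.02702 = -3.108.
Two-sided p-value ≈ 2·Φ(−3.108) = 0.0019.

z = -3.108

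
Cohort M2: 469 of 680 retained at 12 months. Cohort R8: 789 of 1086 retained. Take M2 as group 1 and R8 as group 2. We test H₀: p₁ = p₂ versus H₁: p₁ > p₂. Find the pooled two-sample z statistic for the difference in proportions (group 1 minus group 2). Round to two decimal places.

p̂₁ = 469/680 = 0.68971, p̂₂ = 789/1086 = 0.72652.
Pooled p̂ = (469+789)/(680+1086) = 1258/1766 = 0.71234.
SE = √(p̂(1−p̂)(1/n₁+1/n₂)) = √(0.71234·0.28766·0.0023914) = √(0.000490021) = 0.02214.
z = (0.68971 − 0.72652)/0.02214 = -0.03681/0.02214 = -1.66.

z = -1.66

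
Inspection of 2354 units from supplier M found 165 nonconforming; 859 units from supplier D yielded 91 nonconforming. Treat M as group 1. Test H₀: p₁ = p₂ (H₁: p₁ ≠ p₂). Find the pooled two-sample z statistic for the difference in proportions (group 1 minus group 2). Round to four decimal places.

z = -3.3206

p̂₁ = 165/2354 ≈ 0.0700935, p̂₂ = 91/859 ≈ 0.1059371.
Pooled p̂ = (165+91)/(2354+859) = 256/3213 = 0.0796763.
SE = √(p̂(1−p̂)(1/n₁+1/n₂)) = √(0.0796763·0.9203237·0.00158895) = √(0.000116515) = 0.0107942.
z = (0.0700935 − 0.1059371)/0.0107942 = -0.0358436/0.0107942 = -3.3206.
Two-sided p-value ≈ 2·Φ(−3.321) = 0.0009.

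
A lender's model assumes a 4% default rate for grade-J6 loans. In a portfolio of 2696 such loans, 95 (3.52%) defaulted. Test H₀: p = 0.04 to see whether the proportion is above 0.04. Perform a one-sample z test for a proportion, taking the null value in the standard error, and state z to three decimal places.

z = -1.262

p̂ = 95/2696 = 0.035237.
Standard error under H₀: √(0.04×0.96/2696) = 0.003774.
z = (0.035237 − 0.04)/0.003774 = -0.004763/0.003774 = -1.262.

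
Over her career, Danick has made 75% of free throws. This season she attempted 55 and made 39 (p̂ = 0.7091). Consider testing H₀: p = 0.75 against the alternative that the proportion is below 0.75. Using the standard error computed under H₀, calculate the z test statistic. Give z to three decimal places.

z = -0.701

p̂ = 39/55 ≈ 0.70909.
SE = √(p₀(1−p₀)/n) = √(0.1875/55) = 0.05839.
z = (0.70909 − 0.75)/0.05839 = -0.04091/0.05839 = -0.701.
p-value = P(Z < -0.701) ≈ 0.2418.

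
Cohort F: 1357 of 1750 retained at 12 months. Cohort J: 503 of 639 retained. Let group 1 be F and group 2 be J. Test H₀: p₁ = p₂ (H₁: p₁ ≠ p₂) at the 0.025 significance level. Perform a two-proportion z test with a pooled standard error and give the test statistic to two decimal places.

z = -0.61

p̂₁ = 1357/1750 ≈ 0.7754, p̂₂ = 503/639 ≈ 0.7872.
Pooled p̂ = (1357+503)/(1750+639) = 1860/2389 = 0.7786.
SE = √(p̂(1−p̂)(1/n₁+1/n₂)) = √(0.7786·0.2214·0.00213637) = √(0.00036831) = 0.0192.
z = (0.7754 − 0.7872)/0.0192 = -0.0118/0.0192 = -0.61.
Two-sided p-value ≈ 2·Φ(−0.612) = 0.5408, so at α = 0.025 we fail to reject H₀.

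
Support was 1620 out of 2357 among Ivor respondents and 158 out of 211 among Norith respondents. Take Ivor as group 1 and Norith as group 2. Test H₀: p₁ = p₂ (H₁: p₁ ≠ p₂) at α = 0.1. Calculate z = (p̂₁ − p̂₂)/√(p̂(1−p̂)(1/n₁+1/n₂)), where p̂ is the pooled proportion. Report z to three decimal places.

z = -1.854

p̂₁ = 1620/2357 = 0.687314, p̂₂ = 158/211 = 0.748815.
Pooled p̂ = (1620+158)/(2357+211) = 1778/2568 = 0.692368.
SE = √(0.212995 × 0.0051636) = 0.033164.
z = (0.687314 − 0.748815)/0.033164 = -0.061501/0.033164 = -1.854.
p-value = 2·P(Z > 1.854) ≈ 0.0637, so at α = 0.1 we reject H₀.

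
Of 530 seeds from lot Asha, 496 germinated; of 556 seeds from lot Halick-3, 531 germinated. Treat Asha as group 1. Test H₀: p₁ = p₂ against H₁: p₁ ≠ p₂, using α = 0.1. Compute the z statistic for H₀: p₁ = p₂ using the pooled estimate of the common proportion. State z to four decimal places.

z = -1.3944

p̂₁ = 496/530 ≈ 0.935849, p̂₂ = 531/556 ≈ 0.955036.
Pooled p̂ = (496+531)/(530+556) = 1027/1086 = 0.945672.
SE = √(p̂(1−p̂)(1/n₁+1/n₂)) = √(0.945672·0.054328·0.00368535) = √(0.00018934) = 0.013760.
z = (0.935849 − 0.955036)/0.013760 = -0.019187/0.013760 = -1.3944.
Two-sided p-value ≈ 2·Φ(−1.394) = 0.1632. With α = 0.1, fail to reject H₀.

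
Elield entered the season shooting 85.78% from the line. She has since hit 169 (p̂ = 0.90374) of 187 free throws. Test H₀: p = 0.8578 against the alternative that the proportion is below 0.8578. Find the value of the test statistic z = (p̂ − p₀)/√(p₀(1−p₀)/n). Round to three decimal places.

z = 1.799

p̂ = 169/187 = 0.90374.
Standard error under H₀: √(0.8578×0.1422/187) = 0.02554.
z = (0.90374 − 0.8578)/0.02554 = 0.04594/0.02554 = 1.799.
p-value = P(Z < 1.799) ≈ 0.9640.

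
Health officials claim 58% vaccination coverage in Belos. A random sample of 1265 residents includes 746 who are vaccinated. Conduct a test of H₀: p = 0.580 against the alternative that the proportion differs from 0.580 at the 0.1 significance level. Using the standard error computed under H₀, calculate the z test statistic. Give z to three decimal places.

z = 0.701

p̂ = 746/1265 ≈ 0.589723.
SE = √(p₀(1−p₀)/n) = √(0.2436/1265) = 0.013877.
z = (0.589723 − 0.58)/0.013877 = 0.009723/0.013877 = 0.701.
p-value = 2·P(Z > 0.701) ≈ 0.4835. With α = 0.1, fail to reject H₀.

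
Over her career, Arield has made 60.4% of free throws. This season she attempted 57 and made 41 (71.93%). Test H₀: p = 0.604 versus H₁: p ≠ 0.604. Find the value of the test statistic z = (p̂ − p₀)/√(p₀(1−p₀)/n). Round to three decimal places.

z = 1.780

p̂ = 41/57 ≈ 0.71930.
Standard error under H₀: √(0.604×0.396/57) = 0.06478.
z = (0.71930 − 0.604)/0.06478 = 0.11530/0.06478 = 1.780.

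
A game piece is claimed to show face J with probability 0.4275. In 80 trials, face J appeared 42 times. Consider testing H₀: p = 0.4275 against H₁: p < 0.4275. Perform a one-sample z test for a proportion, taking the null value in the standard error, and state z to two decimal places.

z = 1.76

p̂ = 42/80 = 0.5250.
SE = √(p₀(1−p₀)/n) = √(0.24474/80) = 0.0553.
z = (0.5250 − 0.4275)/0.0553 = 0.0975/0.0553 = 1.76.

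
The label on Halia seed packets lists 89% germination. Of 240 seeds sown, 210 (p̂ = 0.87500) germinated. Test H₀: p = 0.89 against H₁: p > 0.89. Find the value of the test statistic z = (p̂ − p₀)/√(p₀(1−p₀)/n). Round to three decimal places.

p̂ = 210/240 = 0.87500.
Standard error under H₀: √(0.89×0.11/240) = 0.02020.
z = (0.87500 − 0.89)/0.02020 = -0.01500/0.02020 = -0.743.
p-value = P(Z > -0.743) ≈ 0.7712.

z = -0.743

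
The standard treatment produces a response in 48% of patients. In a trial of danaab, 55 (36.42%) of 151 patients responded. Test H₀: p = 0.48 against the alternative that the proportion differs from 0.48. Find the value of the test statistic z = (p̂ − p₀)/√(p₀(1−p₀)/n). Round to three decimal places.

p̂ = 55/151 ≈ 0.36424.
Under H₀, SE = √(0.48·0.52/151) = √(0.00165298) = 0.04066.
z = (0.36424 − 0.48)/0.04066 = -0.11576/0.04066 = -2.847.
Two-sided p-value ≈ 2·Φ(−2.847) = 0.0044.

z = -2.847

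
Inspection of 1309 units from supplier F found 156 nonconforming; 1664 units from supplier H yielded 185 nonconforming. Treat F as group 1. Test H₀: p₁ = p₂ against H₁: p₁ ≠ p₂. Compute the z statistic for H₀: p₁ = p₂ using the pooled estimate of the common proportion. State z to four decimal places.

z = 0.6793

p̂₁ = 156/1309 ≈ 0.119175, p̂₂ = 185/1664 ≈ 0.111178.
Pooled p̂ = (156+185)/(1309+1664) = 341/2973 = 0.114699.
SE = √(0.101543 × 0.0013649) = 0.011773.
z = (0.119175 − 0.111178)/0.011773 = 0.007997/0.011773 = 0.6793.
p-value = 2·P(Z > 0.679) ≈ 0.4970.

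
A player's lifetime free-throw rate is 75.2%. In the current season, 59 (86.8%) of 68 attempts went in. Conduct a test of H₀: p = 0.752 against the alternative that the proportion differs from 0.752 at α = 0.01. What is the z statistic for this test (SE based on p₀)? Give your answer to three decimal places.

p̂ = 59/68 ≈ 0.86765.
Under H₀, SE = √(0.752·0.248/68) = √(0.00274259) = 0.05237.
z = (0.86765 − 0.752)/0.05237 = 0.11565/0.05237 = 2.208.
p-value = 2·P(Z > 2.208) ≈ 0.0272, so at α = 0.01 we fail to reject H₀.

z = 2.208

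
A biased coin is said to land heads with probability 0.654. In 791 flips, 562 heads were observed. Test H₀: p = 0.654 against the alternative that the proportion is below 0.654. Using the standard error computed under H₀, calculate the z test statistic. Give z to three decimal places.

z = 3.340

p̂ = 562/791 ≈ 0.710493.
Under H₀, SE = √(0.654·0.346/791) = √(0.000286073) = 0.016914.
z = (0.710493 − 0.654)/0.016914 = 0.056493/0.016914 = 3.340.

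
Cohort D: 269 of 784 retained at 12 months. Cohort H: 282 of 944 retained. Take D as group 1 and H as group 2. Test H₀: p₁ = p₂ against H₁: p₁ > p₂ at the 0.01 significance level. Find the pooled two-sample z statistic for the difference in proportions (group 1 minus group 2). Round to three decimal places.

z = 1.971

p̂₁ = 269/784 = 0.34311, p̂₂ = 282/944 = 0.29873.
Pooled p̂ = (269+282)/(784+944) = 551/1728 = 0.31887.
SE = √(0.21719 × 0.00233483) = 0.02252.
z = (0.34311 − 0.29873)/0.02252 = 0.04438/0.02252 = 1.971.
p-value = P(Z > 1.971) ≈ 0.0244, so at α = 0.01 we fail to reject H₀.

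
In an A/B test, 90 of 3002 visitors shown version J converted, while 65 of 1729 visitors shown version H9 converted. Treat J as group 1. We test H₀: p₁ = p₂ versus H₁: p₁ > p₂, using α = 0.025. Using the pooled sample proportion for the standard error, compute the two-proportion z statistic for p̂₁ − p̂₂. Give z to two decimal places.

p̂₁ = 90/3002 = 0.02998, p̂₂ = 65/1729 = 0.03759.
Pooled p̂ = (90+65)/(3002+1729) = 155/4731 = 0.03276.
SE = √(p̂(1−p̂)(1/n₁+1/n₂)) = √(0.03276·0.96724·0.00091148) = √(2.88841e-05) = 0.00537.
z = (0.02998 − 0.03759)/0.00537 = -0.00761/0.00537 = -1.42.
p-value = P(Z > -1.417) ≈ 0.9217, so at α = 0.025 we fail to reject H₀.

z = -1.42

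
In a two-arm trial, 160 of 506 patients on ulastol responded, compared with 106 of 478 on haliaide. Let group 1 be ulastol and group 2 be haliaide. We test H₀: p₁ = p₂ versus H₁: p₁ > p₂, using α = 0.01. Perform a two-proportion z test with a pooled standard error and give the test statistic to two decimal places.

z = 3.33

p̂₁ = 160/506 = 0.31621, p̂₂ = 106/478 = 0.22176.
Pooled p̂ = (160+106)/(506+478) = 266/984 = 0.27033.
SE = √(0.197249 × 0.00406833) = 0.02833.
z = (0.31621 − 0.22176)/0.02833 = 0.09445/0.02833 = 3.33.
p-value = P(Z > 3.334) ≈ 0.0004; since p < α = 0.01, reject H₀.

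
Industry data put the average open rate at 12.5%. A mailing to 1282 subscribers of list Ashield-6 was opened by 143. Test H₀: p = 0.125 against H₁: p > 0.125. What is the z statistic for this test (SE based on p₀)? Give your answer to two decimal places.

p̂ = 143/1282 = 0.11154.
Under H₀, SE = √(0.125·0.875/1282) = √(8.53159e-05) = 0.00924.
z = (0.11154 − 0.125)/0.00924 = -0.01346/0.00924 = -1.46.
p-value = P(Z > -1.457) ≈ 0.9274.

z = -1.46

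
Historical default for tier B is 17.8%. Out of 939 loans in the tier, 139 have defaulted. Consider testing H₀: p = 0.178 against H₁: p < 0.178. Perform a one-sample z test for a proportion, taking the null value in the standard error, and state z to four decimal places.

z = -2.4009

p̂ = 139/939 = 0.148030.
Standard error under H₀: √(0.178×0.822/939) = 0.012483.
z = (0.148030 − 0.178)/0.012483 = -0.029970/0.012483 = -2.4009.
p-value = P(Z < -2.401) ≈ 0.0082.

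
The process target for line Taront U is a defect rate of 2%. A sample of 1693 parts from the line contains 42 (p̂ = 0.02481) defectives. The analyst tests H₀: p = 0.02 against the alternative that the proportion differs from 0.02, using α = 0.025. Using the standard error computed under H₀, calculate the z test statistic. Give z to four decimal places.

z = 1.4131

p̂ = 42/1693 ≈ 0.0248080.
Standard error under H₀: √(0.02×0.98/1693) = 0.0034025.
z = (0.0248080 − 0.02)/0.0034025 = 0.0048080/0.0034025 = 1.4131.
Two-sided p-value ≈ 2·Φ(−1.413) = 0.1576, so at α = 0.025 we fail to reject H₀.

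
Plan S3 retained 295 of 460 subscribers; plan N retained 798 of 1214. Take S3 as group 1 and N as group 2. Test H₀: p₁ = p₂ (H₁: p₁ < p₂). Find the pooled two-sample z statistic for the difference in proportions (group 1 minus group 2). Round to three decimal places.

z = -0.615

p̂₁ = 295/460 ≈ 0.64130, p̂₂ = 798/1214 ≈ 0.65733.
Pooled p̂ = (295+798)/(460+1214) = 1093/1674 = 0.65293.
SE = √(p̂(1−p̂)(1/n₁+1/n₂)) = √(0.65293·0.34707·0.00299764) = √(0.000679304) = 0.02606.
z = (0.64130 − 0.65733)/0.02606 = -0.01603/0.02606 = -0.615.
p-value = P(Z < -0.615) ≈ 0.2693.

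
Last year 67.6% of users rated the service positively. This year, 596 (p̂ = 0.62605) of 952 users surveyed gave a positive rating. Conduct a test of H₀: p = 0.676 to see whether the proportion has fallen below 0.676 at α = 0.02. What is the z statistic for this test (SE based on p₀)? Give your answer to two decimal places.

p̂ = 596/952 ≈ 0.62605.
Under H₀, SE = √(0.676·0.324/952) = √(0.000230067) = 0.01517.
z = (0.62605 − 0.676)/0.01517 = -0.04995/0.01517 = -3.29.
p-value = P(Z < -3.293) ≈ 0.0005; since p < α = 0.02, reject H₀.

z = -3.29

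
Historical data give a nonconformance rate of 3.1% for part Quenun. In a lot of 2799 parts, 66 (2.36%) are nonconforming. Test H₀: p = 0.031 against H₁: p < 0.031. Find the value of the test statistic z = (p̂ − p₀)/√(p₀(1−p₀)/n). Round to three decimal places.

z = -2.265

p̂ = 66/2799 ≈ 0.023580.
Standard error under H₀: √(0.031×0.969/2799) = 0.003276.
z = (0.023580 − 0.031)/0.003276 = -0.007420/0.003276 = -2.265.
p-value = P(Z < -2.265) ≈ 0.0118.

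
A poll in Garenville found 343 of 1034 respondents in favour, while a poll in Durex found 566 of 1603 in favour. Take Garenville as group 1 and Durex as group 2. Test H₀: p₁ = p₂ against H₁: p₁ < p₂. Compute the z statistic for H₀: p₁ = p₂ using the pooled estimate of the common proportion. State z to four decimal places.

p̂₁ = 343/1034 ≈ 0.331721, p̂₂ = 566/1603 ≈ 0.353088.
Pooled p̂ = (343+566)/(1034+1603) = 909/2637 = 0.344710.
SE = √(0.225885 × 0.00159095) = 0.018957.
z = (0.331721 − 0.353088)/0.018957 = -0.021367/0.018957 = -1.1271.
p-value = P(Z < -1.127) ≈ 0.1299.

z = -1.1271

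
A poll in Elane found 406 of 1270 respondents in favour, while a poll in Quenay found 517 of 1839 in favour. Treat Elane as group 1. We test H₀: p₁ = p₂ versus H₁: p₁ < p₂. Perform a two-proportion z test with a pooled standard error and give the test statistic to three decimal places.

p̂₁ = 406/1270 = 0.31969, p̂₂ = 517/1839 = 0.28113.
Pooled p̂ = (406+517)/(1270+1839) = 923/3109 = 0.29688.
SE = √(0.208742 × 0.00133118) = 0.01667.
z = (0.31969 − 0.28113)/0.01667 = 0.03856/0.01667 = 2.313.
p-value = P(Z < 2.313) ≈ 0.9896.

z = 2.313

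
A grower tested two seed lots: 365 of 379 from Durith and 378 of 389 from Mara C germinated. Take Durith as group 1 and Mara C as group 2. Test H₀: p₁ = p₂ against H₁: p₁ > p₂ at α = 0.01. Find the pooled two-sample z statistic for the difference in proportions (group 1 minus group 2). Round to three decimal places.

p̂₁ = 365/379 = 0.96306, p̂₂ = 378/389 = 0.97172.
Pooled p̂ = (365+378)/(379+389) = 743/768 = 0.96745.
SE = √(p̂(1−p̂)(1/n₁+1/n₂)) = √(0.96745·0.03255·0.00520922) = √(0.000164051) = 0.01281.
z = (0.96306 − 0.97172)/0.01281 = -0.00866/0.01281 = -0.676.
p-value = P(Z > -0.676) ≈ 0.7506. With α = 0.01, fail to reject H₀.

z = -0.676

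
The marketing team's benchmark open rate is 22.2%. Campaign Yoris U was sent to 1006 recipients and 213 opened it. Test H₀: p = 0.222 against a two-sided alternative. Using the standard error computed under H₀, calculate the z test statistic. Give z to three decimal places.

p̂ = 213/1006 ≈ 0.21173.
Under H₀, SE = √(0.222·0.778/1006) = √(0.000171686) = 0.01310.
z = (0.21173 − 0.222)/0.01310 = -0.01027/0.01310 = -0.784.

z = -0.784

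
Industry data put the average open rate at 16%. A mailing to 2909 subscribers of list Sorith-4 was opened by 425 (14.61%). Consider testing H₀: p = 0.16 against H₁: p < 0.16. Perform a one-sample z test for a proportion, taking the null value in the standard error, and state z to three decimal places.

z = -2.045

p̂ = 425/2909 ≈ 0.146098.
Standard error under H₀: √(0.16×0.84/2909) = 0.006797.
z = (0.146098 − 0.16)/0.006797 = -0.013902/0.006797 = -2.045.
p-value = P(Z < -2.045) ≈ 0.0204.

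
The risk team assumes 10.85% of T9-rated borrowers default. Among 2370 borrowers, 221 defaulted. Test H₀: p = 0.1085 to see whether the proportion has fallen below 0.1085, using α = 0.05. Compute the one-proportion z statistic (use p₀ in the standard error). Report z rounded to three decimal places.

p̂ = 221/2370 ≈ 0.09325.
SE = √(p₀(1−p₀)/n) = √(0.096728/2370) = 0.00639.
z = (0.09325 − 0.1085)/0.00639 = -0.01525/0.00639 = -2.387.
p-value = P(Z < -2.387) ≈ 0.0085, so at α = 0.05 we reject H₀.

z = -2.387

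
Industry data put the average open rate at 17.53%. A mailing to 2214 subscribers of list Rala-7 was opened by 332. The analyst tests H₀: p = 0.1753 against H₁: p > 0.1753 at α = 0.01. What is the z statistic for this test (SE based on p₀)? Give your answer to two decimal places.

z = -3.14

p̂ = 332/2214 = 0.14995.
SE = √(p₀(1−p₀)/n) = √(0.14457/2214) = 0.00808.
z = (0.14995 − 0.1753)/0.00808 = -0.02535/0.00808 = -3.14.
p-value = P(Z > -3.136) ≈ 0.9991; since p > α = 0.01, fail to reject H₀.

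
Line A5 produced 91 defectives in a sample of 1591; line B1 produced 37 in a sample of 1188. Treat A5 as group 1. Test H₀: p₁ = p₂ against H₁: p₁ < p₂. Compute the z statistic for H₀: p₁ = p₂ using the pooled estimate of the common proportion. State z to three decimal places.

z = 3.241

p̂₁ = 91/1591 ≈ 0.05720, p̂₂ = 37/1188 ≈ 0.03114.
Pooled p̂ = (91+37)/(1591+1188) = 128/2779 = 0.04606.
SE = √(p̂(1−p̂)(1/n₁+1/n₂)) = √(0.04606·0.95394·0.00147029) = √(6.46018e-05) = 0.00804.
z = (0.05720 − 0.03114)/0.00804 = 0.02606/0.00804 = 3.241.
p-value = P(Z < 3.241) ≈ 0.9994.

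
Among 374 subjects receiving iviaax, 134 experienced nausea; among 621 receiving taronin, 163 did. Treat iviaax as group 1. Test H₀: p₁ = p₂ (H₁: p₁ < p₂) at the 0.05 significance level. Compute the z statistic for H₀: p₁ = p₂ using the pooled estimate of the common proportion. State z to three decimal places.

z = 3.199

p̂₁ = 134/374 ≈ 0.35829, p̂₂ = 163/621 ≈ 0.26248.
Pooled p̂ = (134+163)/(374+621) = 297/995 = 0.29849.
SE = √(p̂(1−p̂)(1/n₁+1/n₂)) = √(0.29849·0.70151·0.0042841) = √(0.000897068) = 0.02995.
z = (0.35829 − 0.26248)/0.02995 = 0.09581/0.02995 = 3.199.
p-value = P(Z < 3.199) ≈ 0.9993; since p > α = 0.05, fail to reject H₀.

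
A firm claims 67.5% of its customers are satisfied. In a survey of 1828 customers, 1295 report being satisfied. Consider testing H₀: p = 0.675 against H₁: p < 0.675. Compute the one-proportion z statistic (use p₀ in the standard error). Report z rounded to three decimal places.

z = 3.051

p̂ = 1295/1828 ≈ 0.708425.
Under H₀, SE = √(0.675·0.325/1828) = √(0.000120008) = 0.010955.
z = (0.708425 − 0.675)/0.010955 = 0.033425/0.010955 = 3.051.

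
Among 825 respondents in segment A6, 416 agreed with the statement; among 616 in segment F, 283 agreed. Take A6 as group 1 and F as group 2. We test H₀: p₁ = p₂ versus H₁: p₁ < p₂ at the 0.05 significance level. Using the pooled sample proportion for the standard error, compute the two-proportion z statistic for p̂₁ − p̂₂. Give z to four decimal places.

p̂₁ = 416/825 = 0.504242, p̂₂ = 283/616 = 0.459416.
Pooled p̂ = (416+283)/(825+616) = 699/1441 = 0.485080.
SE = √(p̂(1−p̂)(1/n₁+1/n₂)) = √(0.485080·0.514920·0.0028355) = √(0.000708243) = 0.026613.
z = (0.504242 − 0.459416)/0.026613 = 0.044826/0.026613 = 1.6844.
p-value = P(Z < 1.684) ≈ 0.9539; since p > α = 0.05, fail to reject H₀.

z = 1.6844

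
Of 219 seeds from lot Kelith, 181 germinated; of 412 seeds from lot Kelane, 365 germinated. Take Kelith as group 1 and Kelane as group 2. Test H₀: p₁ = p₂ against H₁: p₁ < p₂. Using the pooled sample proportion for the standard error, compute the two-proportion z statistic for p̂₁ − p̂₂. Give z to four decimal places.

p̂₁ = 181/219 ≈ 0.826484, p̂₂ = 365/412 ≈ 0.885922.
Pooled p̂ = (181+365)/(219+412) = 546/631 = 0.865293.
SE = √(p̂(1−p̂)(1/n₁+1/n₂)) = √(0.865293·0.134707·0.00699339) = √(0.000815156) = 0.028551.
z = (0.826484 − 0.885922)/0.028551 = -0.059438/0.028551 = -2.0818.

z = -2.0818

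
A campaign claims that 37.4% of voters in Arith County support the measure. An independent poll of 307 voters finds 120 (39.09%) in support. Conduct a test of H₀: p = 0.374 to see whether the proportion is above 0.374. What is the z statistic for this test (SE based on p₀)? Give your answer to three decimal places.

p̂ = 120/307 = 0.39088.
Under H₀, SE = √(0.374·0.626/307) = √(0.000762619) = 0.02762.
z = (0.39088 − 0.374)/0.02762 = 0.01688/0.02762 = 0.611.
p-value = P(Z > 0.611) ≈ 0.2705.

z = 0.611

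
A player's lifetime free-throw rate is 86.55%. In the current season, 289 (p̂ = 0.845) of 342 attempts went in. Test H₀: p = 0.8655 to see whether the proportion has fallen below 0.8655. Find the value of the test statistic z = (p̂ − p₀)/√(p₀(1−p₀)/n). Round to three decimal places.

z = -1.110

p̂ = 289/342 = 0.845029.
Under H₀, SE = √(0.8655·0.1345/342) = √(0.000340379) = 0.018449.
z = (0.845029 − 0.8655)/0.018449 = -0.020471/0.018449 = -1.110.
p-value = P(Z < -1.110) ≈ 0.1336.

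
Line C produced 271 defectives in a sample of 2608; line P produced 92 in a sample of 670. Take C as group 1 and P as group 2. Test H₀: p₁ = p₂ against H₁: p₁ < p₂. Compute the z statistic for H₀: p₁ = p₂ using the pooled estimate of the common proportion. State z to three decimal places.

p̂₁ = 271/2608 ≈ 0.10391, p̂₂ = 92/670 ≈ 0.13731.
Pooled p̂ = (271+92)/(2608+670) = 363/3278 = 0.11074.
SE = √(0.0984753 × 0.00187597) = 0.01359.
z = (0.10391 − 0.13731)/0.01359 = -0.03340/0.01359 = -2.458.

z = -2.458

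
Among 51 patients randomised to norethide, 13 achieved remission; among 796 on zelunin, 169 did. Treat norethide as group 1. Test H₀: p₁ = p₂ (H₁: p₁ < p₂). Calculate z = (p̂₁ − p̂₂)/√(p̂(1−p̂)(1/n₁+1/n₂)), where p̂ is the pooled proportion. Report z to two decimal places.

p̂₁ = 13/51 ≈ 0.2549, p̂₂ = 169/796 ≈ 0.2123.
Pooled p̂ = (13+169)/(51+796) = 182/847 = 0.2149.
SE = √(0.168704 × 0.0208641) = 0.0593.
z = (0.2549 − 0.2123)/0.0593 = 0.0426/0.0593 = 0.72.

z = 0.72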